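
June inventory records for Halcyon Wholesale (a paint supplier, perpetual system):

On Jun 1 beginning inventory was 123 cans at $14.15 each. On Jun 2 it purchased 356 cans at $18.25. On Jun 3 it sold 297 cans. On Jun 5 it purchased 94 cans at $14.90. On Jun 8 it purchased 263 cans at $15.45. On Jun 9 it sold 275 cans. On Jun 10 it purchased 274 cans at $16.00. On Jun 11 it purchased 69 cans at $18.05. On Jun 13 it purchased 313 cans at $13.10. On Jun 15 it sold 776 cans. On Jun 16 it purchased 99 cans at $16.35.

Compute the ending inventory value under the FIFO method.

Jun 3, 297 sold [FIFO — oldest first]: 123 @ $14.15 + 174 @ $18.25 = $4,915.95
Jun 9, 275 sold [FIFO — oldest first]: 182 @ $18.25 + 93 @ $14.90 = $4,707.20
Jun 15, 776 sold [FIFO — oldest first]: 1 @ $14.90 + 263 @ $15.45 + 274 @ $16.00 + 69 @ $18.05 + 169 @ $13.10 = $11,921.60
Total COGS = $4,915.95 + $4,707.20 + $11,921.60 = $21,544.75
Ending inventory: 144 @ $13.10 + 99 @ $16.35 = $3,505.05

Ending inventory = $3,505.05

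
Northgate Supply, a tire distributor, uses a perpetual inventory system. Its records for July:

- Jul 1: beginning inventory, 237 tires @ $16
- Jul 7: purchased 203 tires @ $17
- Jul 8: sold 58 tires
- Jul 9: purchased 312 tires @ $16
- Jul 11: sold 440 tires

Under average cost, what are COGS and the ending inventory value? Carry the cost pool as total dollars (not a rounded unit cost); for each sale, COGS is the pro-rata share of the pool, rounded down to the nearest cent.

After Jul 1: 237 on hand, pool $3,792.00 (≈ $16.0000 each)
After Jul 7: 440 on hand, pool $7,243.00 (≈ $16.4614 each)
Jul 8, sell 58: 58/440 × $7,243.00 → $954.75
After Jul 9: 694 on hand, pool $11,280.25 (≈ $16.2540 each)
Jul 11, sell 440: 440/694 × $11,280.25 → $7,151.74
Total COGS = $954.75 + $7,151.74 = $8,106.49
Ending inventory (cost pool remaining) = $4,128.51
Check: goods available $12,235.00 = COGS $8,106.49 + ending $4,128.51

COGS = $8,106.49; ending inventory = $4,128.51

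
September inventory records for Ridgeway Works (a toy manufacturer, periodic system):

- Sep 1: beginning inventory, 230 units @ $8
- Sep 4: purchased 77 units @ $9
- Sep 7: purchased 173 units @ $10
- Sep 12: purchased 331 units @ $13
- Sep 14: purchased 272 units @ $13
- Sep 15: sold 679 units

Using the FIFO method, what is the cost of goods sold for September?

Sep 15, 679 sold [FIFO — oldest first]: 230 @ $8 + 77 @ $9 + 173 @ $10 + 199 @ $13 = $6,850
Ending inventory: 132 @ $13 + 272 @ $13 = $5,252
Check: goods available $12,102 = COGS $6,850 + ending $5,252

COGS = $6,850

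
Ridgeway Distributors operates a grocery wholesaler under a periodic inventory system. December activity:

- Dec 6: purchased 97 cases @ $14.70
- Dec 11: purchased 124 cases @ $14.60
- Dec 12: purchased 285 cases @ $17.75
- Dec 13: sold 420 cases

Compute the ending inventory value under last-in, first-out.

Dec 13, 420 sold [LIFO — newest first]: 285 @ $17.75 + 124 @ $14.60 + 11 @ $14.70 = $7,030.85
Ending inventory: 86 @ $14.70 = $1,264.20
Check: goods available $8,295.05 = COGS $7,030.85 + ending $1,264.20

Ending inventory = $1,264.20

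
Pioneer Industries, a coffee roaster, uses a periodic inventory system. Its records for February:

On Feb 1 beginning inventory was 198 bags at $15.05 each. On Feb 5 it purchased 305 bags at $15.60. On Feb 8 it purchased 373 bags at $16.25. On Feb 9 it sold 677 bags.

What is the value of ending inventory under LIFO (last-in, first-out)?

Ending inventory = $2,995.50

Feb 9, 677 sold [LIFO — newest first]: 373 @ $16.25 + 304 @ $15.60 = $10,803.65
Ending inventory: 198 @ $15.05 + 1 @ $15.60 = $2,995.50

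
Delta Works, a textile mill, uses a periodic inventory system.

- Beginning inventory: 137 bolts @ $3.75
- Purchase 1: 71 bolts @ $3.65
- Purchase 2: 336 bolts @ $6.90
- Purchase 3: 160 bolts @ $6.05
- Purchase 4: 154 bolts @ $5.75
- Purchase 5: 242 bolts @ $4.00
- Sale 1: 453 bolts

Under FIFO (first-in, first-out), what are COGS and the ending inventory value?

COGS = $2,463.40; ending inventory = $3,449.40

Sale 1 (453) [FIFO — oldest first]: 137 @ $3.75 + 71 @ $3.65 + 245 @ $6.90 = $2,463.40
Ending inventory: 91 @ $6.90 + 160 @ $6.05 + 154 @ $5.75 + 242 @ $4.00 = $3,449.40
Check: goods available $5,912.80 = COGS $2,463.40 + ending $3,449.40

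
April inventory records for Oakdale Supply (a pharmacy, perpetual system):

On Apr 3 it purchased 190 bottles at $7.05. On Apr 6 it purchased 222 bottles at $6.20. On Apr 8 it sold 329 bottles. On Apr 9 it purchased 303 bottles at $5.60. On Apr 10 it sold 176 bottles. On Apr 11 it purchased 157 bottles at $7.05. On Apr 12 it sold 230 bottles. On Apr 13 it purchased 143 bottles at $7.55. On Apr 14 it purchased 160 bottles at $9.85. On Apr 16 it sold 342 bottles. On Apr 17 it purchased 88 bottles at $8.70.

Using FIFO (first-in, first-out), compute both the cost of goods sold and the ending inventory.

Apr 8, 329 sold [FIFO — oldest first]: 190 @ $7.05 + 139 @ $6.20 = $2,201.30
Apr 10, 176 sold [FIFO — oldest first]: 83 @ $6.20 + 93 @ $5.60 = $1,035.40
Apr 12, 230 sold [FIFO — oldest first]: 210 @ $5.60 + 20 @ $7.05 = $1,317.00
Apr 16, 342 sold [FIFO — oldest first]: 137 @ $7.05 + 143 @ $7.55 + 62 @ $9.85 = $2,656.20
Total COGS = $2,201.30 + $1,035.40 + $1,317.00 + $2,656.20 = $7,209.90
Ending inventory: 98 @ $9.85 + 88 @ $8.70 = $1,730.90
Check: goods available $8,940.80 = COGS $7,209.90 + ending $1,730.90

COGS = $7,209.90; ending inventory = $1,730.90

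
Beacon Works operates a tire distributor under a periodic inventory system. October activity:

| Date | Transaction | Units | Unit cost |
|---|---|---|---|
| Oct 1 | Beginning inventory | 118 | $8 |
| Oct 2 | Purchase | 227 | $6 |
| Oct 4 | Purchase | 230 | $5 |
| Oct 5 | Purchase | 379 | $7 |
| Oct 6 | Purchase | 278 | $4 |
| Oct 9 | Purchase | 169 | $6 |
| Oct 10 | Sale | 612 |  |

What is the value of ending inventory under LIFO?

Oct 10, 612 sold [LIFO — newest first]: 169 @ $6 + 278 @ $4 + 165 @ $7 = $3,281
Ending inventory: 118 @ $8 + 227 @ $6 + 230 @ $5 + 214 @ $7 = $4,954

Ending inventory = $4,954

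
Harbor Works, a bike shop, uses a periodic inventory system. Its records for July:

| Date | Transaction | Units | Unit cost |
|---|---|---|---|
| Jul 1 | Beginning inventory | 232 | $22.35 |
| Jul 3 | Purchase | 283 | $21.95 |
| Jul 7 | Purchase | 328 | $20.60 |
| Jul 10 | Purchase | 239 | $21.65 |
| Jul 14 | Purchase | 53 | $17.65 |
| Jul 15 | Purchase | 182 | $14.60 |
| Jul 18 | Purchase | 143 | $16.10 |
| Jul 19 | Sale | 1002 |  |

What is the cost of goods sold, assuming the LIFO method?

COGS = $19,077.25

Jul 19, 1002 sold [LIFO — newest first]: 143 @ $16.10 + 182 @ $14.60 + 53 @ $17.65 + 239 @ $21.65 + 328 @ $20.60 + 57 @ $21.95 = $19,077.25
Ending inventory: 232 @ $22.35 + 226 @ $21.95 = $10,145.90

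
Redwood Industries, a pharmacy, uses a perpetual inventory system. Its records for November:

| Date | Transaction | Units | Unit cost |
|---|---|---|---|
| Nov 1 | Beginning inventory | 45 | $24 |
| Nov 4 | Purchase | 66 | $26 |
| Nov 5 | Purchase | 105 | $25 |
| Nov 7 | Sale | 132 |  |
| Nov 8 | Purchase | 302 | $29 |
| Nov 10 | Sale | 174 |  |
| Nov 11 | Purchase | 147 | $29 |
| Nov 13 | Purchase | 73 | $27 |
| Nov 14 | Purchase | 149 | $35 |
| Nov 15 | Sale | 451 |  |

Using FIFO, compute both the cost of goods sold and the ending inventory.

Nov 7, 132 sold [FIFO — oldest first]: 45 @ $24 + 66 @ $26 + 21 @ $25 = $3,321
Nov 10, 174 sold [FIFO — oldest first]: 84 @ $25 + 90 @ $29 = $4,710
Nov 15, 451 sold [FIFO — oldest first]: 212 @ $29 + 147 @ $29 + 73 @ $27 + 19 @ $35 = $13,047
Total COGS = $3,321 + $4,710 + $13,047 = $21,078
Ending inventory: 130 @ $35 = $4,550
Check: goods available $25,628 = COGS $21,078 + ending $4,550

COGS = $21,078; ending inventory = $4,550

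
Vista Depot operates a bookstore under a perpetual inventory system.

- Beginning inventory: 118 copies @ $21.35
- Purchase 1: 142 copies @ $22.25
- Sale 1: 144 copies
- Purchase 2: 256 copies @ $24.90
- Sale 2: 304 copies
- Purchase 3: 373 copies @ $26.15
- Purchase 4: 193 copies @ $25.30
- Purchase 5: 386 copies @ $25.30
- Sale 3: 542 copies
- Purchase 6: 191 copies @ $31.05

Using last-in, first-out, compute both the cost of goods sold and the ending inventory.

COGS = $24,314.00; ending inventory = $18,072.40

Sale 1 (144) [LIFO — newest first]: 142 @ $22.25 + 2 @ $21.35 = $3,202.20
Sale 2 (304) [LIFO — newest first]: 256 @ $24.90 + 48 @ $21.35 = $7,399.20
Sale 3 (542) [LIFO — newest first]: 386 @ $25.30 + 156 @ $25.30 = $13,712.60
Total COGS = $3,202.20 + $7,399.20 + $13,712.60 = $24,314.00
Ending inventory: 68 @ $21.35 + 373 @ $26.15 + 37 @ $25.30 + 191 @ $31.05 = $18,072.40
Check: goods available $42,386.40 = COGS $24,314.00 + ending $18,072.40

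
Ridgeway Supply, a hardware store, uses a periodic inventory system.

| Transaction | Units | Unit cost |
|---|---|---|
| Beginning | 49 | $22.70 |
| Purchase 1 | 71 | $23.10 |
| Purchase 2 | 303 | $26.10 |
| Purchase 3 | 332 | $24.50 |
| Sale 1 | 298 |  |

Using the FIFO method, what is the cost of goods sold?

COGS = $7,398.20

Sale 1 (298) [FIFO — oldest first]: 49 @ $22.70 + 71 @ $23.10 + 178 @ $26.10 = $7,398.20
Ending inventory: 125 @ $26.10 + 332 @ $24.50 = $11,396.50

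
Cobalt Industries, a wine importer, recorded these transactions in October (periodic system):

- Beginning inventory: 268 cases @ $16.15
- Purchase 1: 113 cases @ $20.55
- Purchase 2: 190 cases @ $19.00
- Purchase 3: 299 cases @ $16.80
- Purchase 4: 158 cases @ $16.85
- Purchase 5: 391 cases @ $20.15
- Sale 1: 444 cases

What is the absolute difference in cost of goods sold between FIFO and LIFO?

FIFO COGS: 268 @ $16.15 + 113 @ $20.55 + 63 @ $19.00 = $7,847.35
LIFO COGS: 391 @ $20.15 + 53 @ $16.85 = $8,771.70
Difference = |$7,847.35 − $8,771.70| = $924.35

$924.35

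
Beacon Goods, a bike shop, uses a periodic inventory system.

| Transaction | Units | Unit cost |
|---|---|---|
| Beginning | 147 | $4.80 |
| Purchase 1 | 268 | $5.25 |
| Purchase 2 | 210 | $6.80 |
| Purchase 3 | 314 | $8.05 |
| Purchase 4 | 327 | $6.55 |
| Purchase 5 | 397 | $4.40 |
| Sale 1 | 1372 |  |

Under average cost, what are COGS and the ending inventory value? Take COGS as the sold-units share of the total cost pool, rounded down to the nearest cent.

Sale 1, sell 1372: 1372/1663 × $9,956.95 → $8,214.63
Ending inventory (cost pool remaining) = $1,742.32

COGS = $8,214.63; ending inventory = $1,742.32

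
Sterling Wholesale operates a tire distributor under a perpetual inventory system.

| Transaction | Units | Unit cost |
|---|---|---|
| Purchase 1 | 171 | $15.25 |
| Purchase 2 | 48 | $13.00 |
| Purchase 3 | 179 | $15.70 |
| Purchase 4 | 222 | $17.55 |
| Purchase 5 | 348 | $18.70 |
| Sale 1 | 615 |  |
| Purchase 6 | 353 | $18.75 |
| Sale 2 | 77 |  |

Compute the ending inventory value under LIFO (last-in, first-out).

Ending inventory = $10,510.55

Sale 1 (615) [LIFO — newest first]: 348 @ $18.70 + 222 @ $17.55 + 45 @ $15.70 = $11,110.20
Sale 2 (77) [LIFO — newest first]: 77 @ $18.75 = $1,443.75
Total COGS = $11,110.20 + $1,443.75 = $12,553.95
Ending inventory: 171 @ $15.25 + 48 @ $13.00 + 134 @ $15.70 + 276 @ $18.75 = $10,510.55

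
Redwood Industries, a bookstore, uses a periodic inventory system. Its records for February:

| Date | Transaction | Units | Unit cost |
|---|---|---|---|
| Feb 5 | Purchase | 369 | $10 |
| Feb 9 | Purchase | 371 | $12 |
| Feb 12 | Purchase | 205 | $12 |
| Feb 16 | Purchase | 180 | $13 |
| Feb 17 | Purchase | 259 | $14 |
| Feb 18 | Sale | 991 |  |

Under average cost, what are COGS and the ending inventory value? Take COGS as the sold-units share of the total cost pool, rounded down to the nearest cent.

COGS = $11,863.35; ending inventory = $4,704.65

Feb 18, sell 991: 991/1384 × $16,568.00 → $11,863.35
Ending inventory (cost pool remaining) = $4,704.65
Check: goods available $16,568.00 = COGS $11,863.35 + ending $4,704.65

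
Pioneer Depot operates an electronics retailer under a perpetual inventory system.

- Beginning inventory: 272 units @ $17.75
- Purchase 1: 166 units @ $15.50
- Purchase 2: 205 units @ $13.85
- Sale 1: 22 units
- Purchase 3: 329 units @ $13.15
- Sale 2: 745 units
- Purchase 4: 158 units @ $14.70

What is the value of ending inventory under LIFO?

Sale 1 (22) [LIFO — newest first]: 22 @ $13.85 = $304.70
Sale 2 (745) [LIFO — newest first]: 329 @ $13.15 + 183 @ $13.85 + 166 @ $15.50 + 67 @ $17.75 = $10,623.15
Total COGS = $304.70 + $10,623.15 = $10,927.85
Ending inventory: 205 @ $17.75 + 158 @ $14.70 = $5,961.35
Check: goods available $16,889.20 = COGS $10,927.85 + ending $5,961.35

Ending inventory = $5,961.35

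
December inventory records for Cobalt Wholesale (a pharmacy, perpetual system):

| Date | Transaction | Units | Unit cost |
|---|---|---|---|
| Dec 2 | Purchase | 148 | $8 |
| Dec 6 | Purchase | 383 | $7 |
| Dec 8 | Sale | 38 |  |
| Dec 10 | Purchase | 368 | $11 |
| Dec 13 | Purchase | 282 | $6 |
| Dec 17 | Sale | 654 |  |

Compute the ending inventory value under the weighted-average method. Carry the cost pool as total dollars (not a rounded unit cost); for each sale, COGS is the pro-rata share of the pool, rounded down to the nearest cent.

Ending inventory = $3,990.90

After Dec 2: 148 on hand, pool $1,184.00 (≈ $8.0000 each)
After Dec 6: 531 on hand, pool $3,865.00 (≈ $7.2787 each)
Dec 8, sell 38: 38/531 × $3,865.00 → $276.59
After Dec 10: 861 on hand, pool $7,636.41 (≈ $8.8692 each)
After Dec 13: 1143 on hand, pool $9,328.41 (≈ $8.1613 each)
Dec 17, sell 654: 654/1143 × $9,328.41 → $5,337.51
Total COGS = $276.59 + $5,337.51 = $5,614.10
Ending inventory (cost pool remaining) = $3,990.90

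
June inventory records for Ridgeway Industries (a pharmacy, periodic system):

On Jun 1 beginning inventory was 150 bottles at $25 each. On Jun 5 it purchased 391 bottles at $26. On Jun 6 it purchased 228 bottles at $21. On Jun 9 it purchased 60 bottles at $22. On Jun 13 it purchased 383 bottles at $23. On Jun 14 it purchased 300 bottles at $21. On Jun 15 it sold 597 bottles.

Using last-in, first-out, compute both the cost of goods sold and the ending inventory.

COGS = $13,131; ending inventory = $22,002

Jun 15, 597 sold [LIFO — newest first]: 300 @ $21 + 297 @ $23 = $13,131
Ending inventory: 150 @ $25 + 391 @ $26 + 228 @ $21 + 60 @ $22 + 86 @ $23 = $22,002
Check: goods available $35,133 = COGS $13,131 + ending $22,002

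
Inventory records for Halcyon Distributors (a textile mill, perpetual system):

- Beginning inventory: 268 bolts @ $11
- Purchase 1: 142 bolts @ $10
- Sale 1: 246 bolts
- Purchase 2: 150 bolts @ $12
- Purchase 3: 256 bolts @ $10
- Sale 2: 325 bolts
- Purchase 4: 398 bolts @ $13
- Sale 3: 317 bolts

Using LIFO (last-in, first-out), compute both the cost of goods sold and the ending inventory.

Sale 1 (246) [LIFO — newest first]: 142 @ $10 + 104 @ $11 = $2,564
Sale 2 (325) [LIFO — newest first]: 256 @ $10 + 69 @ $12 = $3,388
Sale 3 (317) [LIFO — newest first]: 317 @ $13 = $4,121
Total COGS = $2,564 + $3,388 + $4,121 = $10,073
Ending inventory: 164 @ $11 + 81 @ $12 + 81 @ $13 = $3,829

COGS = $10,073; ending inventory = $3,829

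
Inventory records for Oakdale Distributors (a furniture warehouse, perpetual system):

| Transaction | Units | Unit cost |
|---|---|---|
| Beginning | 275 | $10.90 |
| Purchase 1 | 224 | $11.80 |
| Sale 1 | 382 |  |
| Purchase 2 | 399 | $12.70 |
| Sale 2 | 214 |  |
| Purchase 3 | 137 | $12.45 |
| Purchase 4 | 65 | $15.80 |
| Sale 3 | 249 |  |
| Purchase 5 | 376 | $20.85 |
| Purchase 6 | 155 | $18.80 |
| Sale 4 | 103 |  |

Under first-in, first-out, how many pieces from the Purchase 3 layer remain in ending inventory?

Sale 1 (382) [FIFO — oldest first]: 275 @ $10.90 + 107 @ $11.80 = $4,260.10
Sale 2 (214) [FIFO — oldest first]: 117 @ $11.80 + 97 @ $12.70 = $2,612.50
Sale 3 (249) [FIFO — oldest first]: 249 @ $12.70 = $3,162.30
Sale 4 (103) [FIFO — oldest first]: 53 @ $12.70 + 50 @ $12.45 = $1,295.60
Total COGS = $4,260.10 + $2,612.50 + $3,162.30 + $1,295.60 = $11,330.50
Ending inventory: 87 @ $12.45 + 65 @ $15.80 + 376 @ $20.85 + 155 @ $18.80 = $12,863.75
Check: goods available $24,194.25 = COGS $11,330.50 + ending $12,863.75

87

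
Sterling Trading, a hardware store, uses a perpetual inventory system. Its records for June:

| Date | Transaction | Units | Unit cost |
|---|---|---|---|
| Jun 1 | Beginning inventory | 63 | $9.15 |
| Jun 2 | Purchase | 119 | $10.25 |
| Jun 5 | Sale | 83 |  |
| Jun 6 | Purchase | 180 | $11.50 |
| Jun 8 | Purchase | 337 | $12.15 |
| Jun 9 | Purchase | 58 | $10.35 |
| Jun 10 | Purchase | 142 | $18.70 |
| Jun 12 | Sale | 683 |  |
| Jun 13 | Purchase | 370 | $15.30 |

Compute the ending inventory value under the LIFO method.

Jun 5, 83 sold [LIFO — newest first]: 83 @ $10.25 = $850.75
Jun 12, 683 sold [LIFO — newest first]: 142 @ $18.70 + 58 @ $10.35 + 337 @ $12.15 + 146 @ $11.50 = $9,029.25
Total COGS = $850.75 + $9,029.25 = $9,880.00
Ending inventory: 63 @ $9.15 + 36 @ $10.25 + 34 @ $11.50 + 370 @ $15.30 = $6,997.45

Ending inventory = $6,997.45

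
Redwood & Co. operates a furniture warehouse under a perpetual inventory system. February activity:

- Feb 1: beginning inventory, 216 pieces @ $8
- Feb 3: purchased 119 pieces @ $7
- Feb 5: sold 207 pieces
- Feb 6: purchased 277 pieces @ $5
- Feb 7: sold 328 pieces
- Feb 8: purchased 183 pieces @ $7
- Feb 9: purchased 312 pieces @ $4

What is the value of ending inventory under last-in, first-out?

Feb 5, 207 sold [LIFO — newest first]: 119 @ $7 + 88 @ $8 = $1,537
Feb 7, 328 sold [LIFO — newest first]: 277 @ $5 + 51 @ $8 = $1,793
Total COGS = $1,537 + $1,793 = $3,330
Ending inventory: 77 @ $8 + 183 @ $7 + 312 @ $4 = $3,145

Ending inventory = $3,145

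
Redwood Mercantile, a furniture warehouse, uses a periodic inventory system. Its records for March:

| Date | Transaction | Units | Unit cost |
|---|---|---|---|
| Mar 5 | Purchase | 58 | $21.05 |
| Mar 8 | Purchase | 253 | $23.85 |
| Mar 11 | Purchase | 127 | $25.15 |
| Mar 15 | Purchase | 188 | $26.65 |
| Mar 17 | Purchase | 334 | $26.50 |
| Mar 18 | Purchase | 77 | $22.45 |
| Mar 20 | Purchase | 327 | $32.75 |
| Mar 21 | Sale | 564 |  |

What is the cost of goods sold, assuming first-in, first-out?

Mar 21, 564 sold [FIFO — oldest first]: 58 @ $21.05 + 253 @ $23.85 + 127 @ $25.15 + 126 @ $26.65 = $13,806.90
Ending inventory: 62 @ $26.65 + 334 @ $26.50 + 77 @ $22.45 + 327 @ $32.75 = $22,941.20

COGS = $13,806.90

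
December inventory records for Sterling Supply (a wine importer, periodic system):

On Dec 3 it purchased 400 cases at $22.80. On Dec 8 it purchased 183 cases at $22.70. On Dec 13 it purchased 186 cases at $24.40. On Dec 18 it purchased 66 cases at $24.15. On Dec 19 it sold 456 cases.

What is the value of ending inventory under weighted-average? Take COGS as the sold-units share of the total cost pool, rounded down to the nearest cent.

Ending inventory = $8,808.42

Dec 19, sell 456: 456/835 × $19,406.40 → $10,597.98
Ending inventory (cost pool remaining) = $8,808.42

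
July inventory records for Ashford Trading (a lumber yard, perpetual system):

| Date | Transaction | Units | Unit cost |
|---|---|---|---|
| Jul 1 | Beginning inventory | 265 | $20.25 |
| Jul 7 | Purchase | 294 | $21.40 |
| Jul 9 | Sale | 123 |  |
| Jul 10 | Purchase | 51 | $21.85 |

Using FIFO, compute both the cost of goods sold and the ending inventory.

COGS = $2,490.75; ending inventory = $10,281.45

Jul 9, 123 sold [FIFO — oldest first]: 123 @ $20.25 = $2,490.75
Ending inventory: 142 @ $20.25 + 294 @ $21.40 + 51 @ $21.85 = $10,281.45
Check: goods available $12,772.20 = COGS $2,490.75 + ending $10,281.45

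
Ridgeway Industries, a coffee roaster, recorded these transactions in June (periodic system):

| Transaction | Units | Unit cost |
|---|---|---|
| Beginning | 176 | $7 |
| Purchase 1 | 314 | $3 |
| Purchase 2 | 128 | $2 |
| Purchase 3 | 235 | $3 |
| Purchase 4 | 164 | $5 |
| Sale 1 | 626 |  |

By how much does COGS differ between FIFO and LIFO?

$376

FIFO COGS: 176 @ $7 + 314 @ $3 + 128 @ $2 + 8 @ $3 = $2,454
LIFO COGS: 164 @ $5 + 235 @ $3 + 128 @ $2 + 99 @ $3 = $2,078
Difference = |$2,454 − $2,078| = $376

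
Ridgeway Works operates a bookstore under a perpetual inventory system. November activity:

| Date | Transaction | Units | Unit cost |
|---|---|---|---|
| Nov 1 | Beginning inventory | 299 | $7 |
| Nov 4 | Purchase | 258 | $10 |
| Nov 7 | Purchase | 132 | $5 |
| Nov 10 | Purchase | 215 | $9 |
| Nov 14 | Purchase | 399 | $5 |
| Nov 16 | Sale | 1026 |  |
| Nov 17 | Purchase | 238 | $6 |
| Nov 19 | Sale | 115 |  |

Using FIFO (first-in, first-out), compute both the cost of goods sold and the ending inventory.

COGS = $8,453; ending inventory = $2,238

Nov 16, 1026 sold [FIFO — oldest first]: 299 @ $7 + 258 @ $10 + 132 @ $5 + 215 @ $9 + 122 @ $5 = $7,878
Nov 19, 115 sold [FIFO — oldest first]: 115 @ $5 = $575
Total COGS = $7,878 + $575 = $8,453
Ending inventory: 162 @ $5 + 238 @ $6 = $2,238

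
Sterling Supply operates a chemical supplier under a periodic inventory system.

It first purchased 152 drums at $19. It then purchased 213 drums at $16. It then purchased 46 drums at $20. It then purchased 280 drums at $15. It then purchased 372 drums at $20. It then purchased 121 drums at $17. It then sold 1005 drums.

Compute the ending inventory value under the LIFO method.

Ending inventory = $3,320

Sale 1 (1005) [LIFO — newest first]: 121 @ $17 + 372 @ $20 + 280 @ $15 + 46 @ $20 + 186 @ $16 = $17,593
Ending inventory: 152 @ $19 + 27 @ $16 = $3,320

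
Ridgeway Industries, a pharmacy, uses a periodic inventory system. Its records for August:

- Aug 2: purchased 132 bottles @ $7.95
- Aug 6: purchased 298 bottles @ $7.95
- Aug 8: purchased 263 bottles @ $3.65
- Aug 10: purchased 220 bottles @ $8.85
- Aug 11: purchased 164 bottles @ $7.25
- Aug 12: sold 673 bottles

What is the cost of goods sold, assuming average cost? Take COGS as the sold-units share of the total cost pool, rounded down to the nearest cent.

COGS = $4,695.65

Aug 12, sell 673: 673/1077 × $7,514.45 → $4,695.65
Ending inventory (cost pool remaining) = $2,818.80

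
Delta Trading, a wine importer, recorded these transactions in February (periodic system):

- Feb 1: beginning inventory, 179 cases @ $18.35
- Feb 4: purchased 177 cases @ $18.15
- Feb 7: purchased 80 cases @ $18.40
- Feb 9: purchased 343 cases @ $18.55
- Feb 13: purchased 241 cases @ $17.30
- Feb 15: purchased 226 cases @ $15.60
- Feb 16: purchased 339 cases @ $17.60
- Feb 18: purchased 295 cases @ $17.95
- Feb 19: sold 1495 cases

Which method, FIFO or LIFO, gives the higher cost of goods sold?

FIFO COGS: 179 @ $18.35 + 177 @ $18.15 + 80 @ $18.40 + 343 @ $18.55 + 241 @ $17.30 + 226 @ $15.60 + 249 @ $17.60 = $26,409.15
LIFO COGS: 295 @ $17.95 + 339 @ $17.60 + 226 @ $15.60 + 241 @ $17.30 + 343 @ $18.55 + 51 @ $18.40 = $26,257.60

FIFO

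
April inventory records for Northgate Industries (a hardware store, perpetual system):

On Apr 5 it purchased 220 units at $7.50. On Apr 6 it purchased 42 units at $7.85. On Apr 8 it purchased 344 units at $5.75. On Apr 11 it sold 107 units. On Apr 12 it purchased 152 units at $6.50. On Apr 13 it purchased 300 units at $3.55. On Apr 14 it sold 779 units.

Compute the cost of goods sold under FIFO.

COGS = $5,400.10

Apr 11, 107 sold [FIFO — oldest first]: 107 @ $7.50 = $802.50
Apr 14, 779 sold [FIFO — oldest first]: 113 @ $7.50 + 42 @ $7.85 + 344 @ $5.75 + 152 @ $6.50 + 128 @ $3.55 = $4,597.60
Total COGS = $802.50 + $4,597.60 = $5,400.10
Ending inventory: 172 @ $3.55 = $610.60
Check: goods available $6,010.70 = COGS $5,400.10 + ending $610.60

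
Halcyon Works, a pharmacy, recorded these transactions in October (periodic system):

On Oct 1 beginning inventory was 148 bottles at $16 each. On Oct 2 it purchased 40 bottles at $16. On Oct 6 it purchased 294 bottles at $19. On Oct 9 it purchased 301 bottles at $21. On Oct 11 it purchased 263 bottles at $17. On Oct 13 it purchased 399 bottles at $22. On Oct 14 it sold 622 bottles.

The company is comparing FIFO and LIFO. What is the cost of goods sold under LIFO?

COGS = $12,569

FIFO COGS: 148 @ $16 + 40 @ $16 + 294 @ $19 + 140 @ $21 = $11,534
LIFO COGS: 399 @ $22 + 223 @ $17 = $12,569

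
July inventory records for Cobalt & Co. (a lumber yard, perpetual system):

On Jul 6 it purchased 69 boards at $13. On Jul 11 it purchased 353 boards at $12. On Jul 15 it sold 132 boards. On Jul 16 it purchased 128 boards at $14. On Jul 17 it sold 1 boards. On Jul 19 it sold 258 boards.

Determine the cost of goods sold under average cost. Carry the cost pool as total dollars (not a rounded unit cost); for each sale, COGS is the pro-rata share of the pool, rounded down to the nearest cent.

After Jul 6: 69 on hand, pool $897.00 (≈ $13.0000 each)
After Jul 11: 422 on hand, pool $5,133.00 (≈ $12.1635 each)
Jul 15, sell 132: 132/422 × $5,133.00 → $1,605.58
After Jul 16: 418 on hand, pool $5,319.42 (≈ $12.7259 each)
Jul 17, sell 1: 1/418 × $5,319.42 → $12.72
Jul 19, sell 258: 258/417 × $5,306.70 → $3,283.28
Total COGS = $1,605.58 + $12.72 + $3,283.28 = $4,901.58
Ending inventory (cost pool remaining) = $2,023.42

COGS = $4,901.58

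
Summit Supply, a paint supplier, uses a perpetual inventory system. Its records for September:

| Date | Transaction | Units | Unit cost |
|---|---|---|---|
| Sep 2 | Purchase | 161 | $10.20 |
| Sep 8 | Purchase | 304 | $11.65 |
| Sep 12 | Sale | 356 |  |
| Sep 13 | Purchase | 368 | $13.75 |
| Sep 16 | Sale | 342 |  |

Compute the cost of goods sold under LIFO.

COGS = $8,774.50

Sep 12, 356 sold [LIFO — newest first]: 304 @ $11.65 + 52 @ $10.20 = $4,072.00
Sep 16, 342 sold [LIFO — newest first]: 342 @ $13.75 = $4,702.50
Total COGS = $4,072.00 + $4,702.50 = $8,774.50
Ending inventory: 109 @ $10.20 + 26 @ $13.75 = $1,469.30
Check: goods available $10,243.80 = COGS $8,774.50 + ending $1,469.30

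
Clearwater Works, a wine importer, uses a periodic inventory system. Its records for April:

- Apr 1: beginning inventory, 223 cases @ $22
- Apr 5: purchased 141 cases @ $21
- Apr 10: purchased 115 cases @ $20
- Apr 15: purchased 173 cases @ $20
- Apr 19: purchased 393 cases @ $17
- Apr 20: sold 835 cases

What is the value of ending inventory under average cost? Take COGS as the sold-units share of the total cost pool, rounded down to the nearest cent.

Ending inventory = $4,081.04

Apr 20, sell 835: 835/1045 × $20,308.00 → $16,226.96
Ending inventory (cost pool remaining) = $4,081.04
Check: goods available $20,308.00 = COGS $16,226.96 + ending $4,081.04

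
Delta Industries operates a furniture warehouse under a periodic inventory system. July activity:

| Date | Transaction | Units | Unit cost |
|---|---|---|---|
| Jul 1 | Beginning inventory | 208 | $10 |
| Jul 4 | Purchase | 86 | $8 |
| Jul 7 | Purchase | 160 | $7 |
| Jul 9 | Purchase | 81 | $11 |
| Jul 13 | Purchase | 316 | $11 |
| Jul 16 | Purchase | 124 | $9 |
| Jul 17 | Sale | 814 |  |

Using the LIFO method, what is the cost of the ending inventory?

Ending inventory = $1,610

Jul 17, 814 sold [LIFO — newest first]: 124 @ $9 + 316 @ $11 + 81 @ $11 + 160 @ $7 + 86 @ $8 + 47 @ $10 = $7,761
Ending inventory: 161 @ $10 = $1,610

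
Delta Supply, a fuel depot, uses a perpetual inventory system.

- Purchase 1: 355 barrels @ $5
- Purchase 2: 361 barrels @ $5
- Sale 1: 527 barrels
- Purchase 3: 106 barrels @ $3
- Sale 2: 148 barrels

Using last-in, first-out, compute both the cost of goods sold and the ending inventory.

COGS = $3,163; ending inventory = $735

Sale 1 (527) [LIFO — newest first]: 361 @ $5 + 166 @ $5 = $2,635
Sale 2 (148) [LIFO — newest first]: 106 @ $3 + 42 @ $5 = $528
Total COGS = $2,635 + $528 = $3,163
Ending inventory: 147 @ $5 = $735
Check: goods available $3,898 = COGS $3,163 + ending $735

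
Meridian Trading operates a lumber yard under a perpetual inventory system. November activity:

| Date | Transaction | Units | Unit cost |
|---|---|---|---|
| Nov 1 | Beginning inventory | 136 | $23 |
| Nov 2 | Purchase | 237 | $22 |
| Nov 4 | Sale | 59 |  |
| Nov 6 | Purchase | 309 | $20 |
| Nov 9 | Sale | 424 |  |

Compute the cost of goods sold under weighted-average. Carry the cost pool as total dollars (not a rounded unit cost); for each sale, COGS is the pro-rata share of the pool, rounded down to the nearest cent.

After Nov 1: 136 on hand, pool $3,128.00 (≈ $23.0000 each)
After Nov 2: 373 on hand, pool $8,342.00 (≈ $22.3646 each)
Nov 4, sell 59: 59/373 × $8,342.00 → $1,319.51
After Nov 6: 623 on hand, pool $13,202.49 (≈ $21.1918 each)
Nov 9, sell 424: 424/623 × $13,202.49 → $8,985.32
Total COGS = $1,319.51 + $8,985.32 = $10,304.83
Ending inventory (cost pool remaining) = $4,217.17

COGS = $10,304.83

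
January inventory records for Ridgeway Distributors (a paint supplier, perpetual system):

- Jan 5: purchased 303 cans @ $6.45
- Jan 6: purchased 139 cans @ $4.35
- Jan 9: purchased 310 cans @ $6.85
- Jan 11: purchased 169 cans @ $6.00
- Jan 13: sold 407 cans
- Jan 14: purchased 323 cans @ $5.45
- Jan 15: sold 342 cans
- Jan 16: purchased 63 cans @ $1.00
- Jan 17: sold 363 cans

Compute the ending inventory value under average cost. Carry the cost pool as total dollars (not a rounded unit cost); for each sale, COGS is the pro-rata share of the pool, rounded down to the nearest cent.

After Jan 5: 303 on hand, pool $1,954.35 (≈ $6.4500 each)
After Jan 6: 442 on hand, pool $2,559.00 (≈ $5.7896 each)
After Jan 9: 752 on hand, pool $4,682.50 (≈ $6.2267 each)
After Jan 11: 921 on hand, pool $5,696.50 (≈ $6.1851 each)
Jan 13, sell 407: 407/921 × $5,696.50 → $2,517.34
After Jan 14: 837 on hand, pool $4,939.51 (≈ $5.9014 each)
Jan 15, sell 342: 342/837 × $4,939.51 → $2,018.29
After Jan 16: 558 on hand, pool $2,984.22 (≈ $5.3481 each)
Jan 17, sell 363: 363/558 × $2,984.22 → $1,941.34
Total COGS = $2,517.34 + $2,018.29 + $1,941.34 = $6,476.97
Ending inventory (cost pool remaining) = $1,042.88
Check: goods available $7,519.85 = COGS $6,476.97 + ending $1,042.88

Ending inventory = $1,042.88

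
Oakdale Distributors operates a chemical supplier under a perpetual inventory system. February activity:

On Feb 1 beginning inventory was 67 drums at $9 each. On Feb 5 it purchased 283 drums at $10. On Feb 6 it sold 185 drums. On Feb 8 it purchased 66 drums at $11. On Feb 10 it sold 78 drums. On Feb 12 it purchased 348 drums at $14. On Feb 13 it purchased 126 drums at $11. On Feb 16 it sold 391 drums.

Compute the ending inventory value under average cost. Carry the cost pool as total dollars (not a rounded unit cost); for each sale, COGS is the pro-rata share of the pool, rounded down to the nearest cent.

After Feb 1: 67 on hand, pool $603.00 (≈ $9.0000 each)
After Feb 5: 350 on hand, pool $3,433.00 (≈ $9.8086 each)
Feb 6, sell 185: 185/350 × $3,433.00 → $1,814.58
After Feb 8: 231 on hand, pool $2,344.42 (≈ $10.1490 each)
Feb 10, sell 78: 78/231 × $2,344.42 → $791.62
After Feb 12: 501 on hand, pool $6,424.80 (≈ $12.8240 each)
After Feb 13: 627 on hand, pool $7,810.80 (≈ $12.4574 each)
Feb 16, sell 391: 391/627 × $7,810.80 → $4,870.84
Total COGS = $1,814.58 + $791.62 + $4,870.84 = $7,477.04
Ending inventory (cost pool remaining) = $2,939.96

Ending inventory = $2,939.96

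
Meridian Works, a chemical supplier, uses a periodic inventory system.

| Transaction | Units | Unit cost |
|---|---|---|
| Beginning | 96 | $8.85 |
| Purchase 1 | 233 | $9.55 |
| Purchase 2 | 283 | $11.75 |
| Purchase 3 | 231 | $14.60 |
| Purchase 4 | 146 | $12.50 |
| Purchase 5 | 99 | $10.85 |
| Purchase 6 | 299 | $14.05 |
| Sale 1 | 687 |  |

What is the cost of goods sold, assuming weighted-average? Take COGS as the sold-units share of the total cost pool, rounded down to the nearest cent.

Sale 1, sell 687: 687/1387 × $16,872.70 → $8,357.27
Ending inventory (cost pool remaining) = $8,515.43

COGS = $8,357.27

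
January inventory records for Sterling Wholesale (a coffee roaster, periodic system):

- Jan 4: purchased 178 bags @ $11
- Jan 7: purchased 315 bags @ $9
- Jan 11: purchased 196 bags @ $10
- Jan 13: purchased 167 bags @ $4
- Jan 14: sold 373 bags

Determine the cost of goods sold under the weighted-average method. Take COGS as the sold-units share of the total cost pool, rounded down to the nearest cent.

Jan 14, sell 373: 373/856 × $7,421.00 → $3,233.68
Ending inventory (cost pool remaining) = $4,187.32

COGS = $3,233.68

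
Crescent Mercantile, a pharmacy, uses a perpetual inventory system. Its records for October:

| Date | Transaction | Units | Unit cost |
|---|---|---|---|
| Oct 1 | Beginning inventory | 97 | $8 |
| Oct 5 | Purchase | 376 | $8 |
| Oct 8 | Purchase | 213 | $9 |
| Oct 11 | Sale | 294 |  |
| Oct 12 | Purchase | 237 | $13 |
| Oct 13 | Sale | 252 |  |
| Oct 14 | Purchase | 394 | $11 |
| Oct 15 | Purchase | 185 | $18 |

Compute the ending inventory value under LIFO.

Oct 11, 294 sold [LIFO — newest first]: 213 @ $9 + 81 @ $8 = $2,565
Oct 13, 252 sold [LIFO — newest first]: 237 @ $13 + 15 @ $8 = $3,201
Total COGS = $2,565 + $3,201 = $5,766
Ending inventory: 97 @ $8 + 280 @ $8 + 394 @ $11 + 185 @ $18 = $10,680

Ending inventory = $10,680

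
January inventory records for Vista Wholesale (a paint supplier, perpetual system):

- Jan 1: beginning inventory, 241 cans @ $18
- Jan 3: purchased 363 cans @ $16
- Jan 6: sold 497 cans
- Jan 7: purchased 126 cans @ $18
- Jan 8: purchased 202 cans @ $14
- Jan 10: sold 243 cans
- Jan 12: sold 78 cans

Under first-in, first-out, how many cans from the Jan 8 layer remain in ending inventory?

114

Jan 6, 497 sold [FIFO — oldest first]: 241 @ $18 + 256 @ $16 = $8,434
Jan 10, 243 sold [FIFO — oldest first]: 107 @ $16 + 126 @ $18 + 10 @ $14 = $4,120
Jan 12, 78 sold [FIFO — oldest first]: 78 @ $14 = $1,092
Total COGS = $8,434 + $4,120 + $1,092 = $13,646
Ending inventory: 114 @ $14 = $1,596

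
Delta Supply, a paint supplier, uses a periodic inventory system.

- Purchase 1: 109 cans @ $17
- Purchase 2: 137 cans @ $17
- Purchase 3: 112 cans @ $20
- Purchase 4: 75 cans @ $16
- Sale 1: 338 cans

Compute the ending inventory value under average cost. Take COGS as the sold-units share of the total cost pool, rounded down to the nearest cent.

Ending inventory = $1,672.27

Sale 1, sell 338: 338/433 × $7,622.00 → $5,949.73
Ending inventory (cost pool remaining) = $1,672.27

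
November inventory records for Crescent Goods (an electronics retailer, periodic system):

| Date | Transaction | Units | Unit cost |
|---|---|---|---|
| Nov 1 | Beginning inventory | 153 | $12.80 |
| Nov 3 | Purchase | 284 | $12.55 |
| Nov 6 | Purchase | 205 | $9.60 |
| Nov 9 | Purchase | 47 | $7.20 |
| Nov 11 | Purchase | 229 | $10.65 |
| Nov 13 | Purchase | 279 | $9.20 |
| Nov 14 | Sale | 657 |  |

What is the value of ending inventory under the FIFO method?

Ending inventory = $5,236.05

Nov 14, 657 sold [FIFO — oldest first]: 153 @ $12.80 + 284 @ $12.55 + 205 @ $9.60 + 15 @ $7.20 = $7,598.60
Ending inventory: 32 @ $7.20 + 229 @ $10.65 + 279 @ $9.20 = $5,236.05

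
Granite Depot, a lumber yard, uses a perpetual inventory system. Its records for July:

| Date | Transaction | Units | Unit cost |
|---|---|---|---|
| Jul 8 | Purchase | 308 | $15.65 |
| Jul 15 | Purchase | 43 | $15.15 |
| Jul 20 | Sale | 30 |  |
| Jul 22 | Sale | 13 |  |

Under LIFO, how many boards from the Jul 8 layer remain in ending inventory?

Jul 20, 30 sold [LIFO — newest first]: 30 @ $15.15 = $454.50
Jul 22, 13 sold [LIFO — newest first]: 13 @ $15.15 = $196.95
Total COGS = $454.50 + $196.95 = $651.45
Ending inventory: 308 @ $15.65 = $4,820.20

308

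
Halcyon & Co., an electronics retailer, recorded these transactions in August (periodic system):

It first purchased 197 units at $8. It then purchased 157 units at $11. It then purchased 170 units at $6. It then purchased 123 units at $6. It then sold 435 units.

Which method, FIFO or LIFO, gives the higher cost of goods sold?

FIFO COGS: 197 @ $8 + 157 @ $11 + 81 @ $6 = $3,789
LIFO COGS: 123 @ $6 + 170 @ $6 + 142 @ $11 = $3,320

FIFO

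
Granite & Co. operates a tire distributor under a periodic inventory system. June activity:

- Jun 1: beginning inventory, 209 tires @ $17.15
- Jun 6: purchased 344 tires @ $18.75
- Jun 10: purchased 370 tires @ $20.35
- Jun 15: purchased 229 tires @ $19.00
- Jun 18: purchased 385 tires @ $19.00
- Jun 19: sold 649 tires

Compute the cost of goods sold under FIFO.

Jun 19, 649 sold [FIFO — oldest first]: 209 @ $17.15 + 344 @ $18.75 + 96 @ $20.35 = $11,987.95
Ending inventory: 274 @ $20.35 + 229 @ $19.00 + 385 @ $19.00 = $17,241.90
Check: goods available $29,229.85 = COGS $11,987.95 + ending $17,241.90

COGS = $11,987.95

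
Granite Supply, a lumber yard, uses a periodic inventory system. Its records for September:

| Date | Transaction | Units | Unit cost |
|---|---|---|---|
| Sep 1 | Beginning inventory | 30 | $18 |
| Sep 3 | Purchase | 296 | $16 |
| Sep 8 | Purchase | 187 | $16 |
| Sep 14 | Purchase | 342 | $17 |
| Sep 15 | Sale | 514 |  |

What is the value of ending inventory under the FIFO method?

Ending inventory = $5,797

Sep 15, 514 sold [FIFO — oldest first]: 30 @ $18 + 296 @ $16 + 187 @ $16 + 1 @ $17 = $8,285
Ending inventory: 341 @ $17 = $5,797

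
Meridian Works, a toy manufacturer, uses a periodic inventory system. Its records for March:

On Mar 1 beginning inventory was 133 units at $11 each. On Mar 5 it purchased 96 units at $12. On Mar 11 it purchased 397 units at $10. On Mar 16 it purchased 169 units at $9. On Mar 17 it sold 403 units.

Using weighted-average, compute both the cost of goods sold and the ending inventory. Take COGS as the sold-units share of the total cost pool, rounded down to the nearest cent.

Mar 17, sell 403: 403/795 × $8,106.00 → $4,109.07
Ending inventory (cost pool remaining) = $3,996.93
Check: goods available $8,106.00 = COGS $4,109.07 + ending $3,996.93

COGS = $4,109.07; ending inventory = $3,996.93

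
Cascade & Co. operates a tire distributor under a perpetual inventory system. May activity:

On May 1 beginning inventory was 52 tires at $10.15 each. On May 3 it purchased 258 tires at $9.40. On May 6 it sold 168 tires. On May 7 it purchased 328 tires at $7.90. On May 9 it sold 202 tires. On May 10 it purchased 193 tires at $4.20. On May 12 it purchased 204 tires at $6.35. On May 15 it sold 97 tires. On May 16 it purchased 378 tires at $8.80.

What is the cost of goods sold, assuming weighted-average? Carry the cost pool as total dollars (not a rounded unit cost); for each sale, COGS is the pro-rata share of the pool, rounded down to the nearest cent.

COGS = $3,930.56

After May 1: 52 on hand, pool $527.80 (≈ $10.1500 each)
After May 3: 310 on hand, pool $2,953.00 (≈ $9.5258 each)
May 6, sell 168: 168/310 × $2,953.00 → $1,600.33
After May 7: 470 on hand, pool $3,943.87 (≈ $8.3912 each)
May 9, sell 202: 202/470 × $3,943.87 → $1,695.02
After May 10: 461 on hand, pool $3,059.45 (≈ $6.6366 each)
After May 12: 665 on hand, pool $4,354.85 (≈ $6.5486 each)
May 15, sell 97: 97/665 × $4,354.85 → $635.21
After May 16: 946 on hand, pool $7,046.04 (≈ $7.4482 each)
Total COGS = $1,600.33 + $1,695.02 + $635.21 = $3,930.56
Ending inventory (cost pool remaining) = $7,046.04
Check: goods available $10,976.60 = COGS $3,930.56 + ending $7,046.04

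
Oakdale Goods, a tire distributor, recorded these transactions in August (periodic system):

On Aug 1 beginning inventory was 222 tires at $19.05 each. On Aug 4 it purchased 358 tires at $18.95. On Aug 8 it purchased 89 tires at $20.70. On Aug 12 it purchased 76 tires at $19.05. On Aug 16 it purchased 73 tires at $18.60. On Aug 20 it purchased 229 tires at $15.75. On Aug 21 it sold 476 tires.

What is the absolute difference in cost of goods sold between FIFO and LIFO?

FIFO COGS: 222 @ $19.05 + 254 @ $18.95 = $9,042.40
LIFO COGS: 229 @ $15.75 + 73 @ $18.60 + 76 @ $19.05 + 89 @ $20.70 + 9 @ $18.95 = $8,425.20
Difference = |$9,042.40 − $8,425.20| = $617.20

$617.20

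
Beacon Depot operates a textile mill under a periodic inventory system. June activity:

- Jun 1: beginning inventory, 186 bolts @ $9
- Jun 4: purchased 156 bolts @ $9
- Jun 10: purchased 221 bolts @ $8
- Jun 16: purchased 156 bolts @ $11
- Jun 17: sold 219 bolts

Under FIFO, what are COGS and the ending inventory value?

Jun 17, 219 sold [FIFO — oldest first]: 186 @ $9 + 33 @ $9 = $1,971
Ending inventory: 123 @ $9 + 221 @ $8 + 156 @ $11 = $4,591

COGS = $1,971; ending inventory = $4,591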